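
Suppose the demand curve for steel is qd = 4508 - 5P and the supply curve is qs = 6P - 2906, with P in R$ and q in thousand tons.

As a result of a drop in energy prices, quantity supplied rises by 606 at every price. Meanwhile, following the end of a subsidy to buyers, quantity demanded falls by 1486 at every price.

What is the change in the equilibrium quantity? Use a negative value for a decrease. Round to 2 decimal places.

Initially, 4508 - 5P = 6P - 2906, so 7414 = 11P and P = 674, q = 1138.
The shock moves the curves to qd = 3022 - 5P and qs = 6P - 2300.
Equate the new curves: 3022 - 5P = 6P - 2300, giving 5322 = 11P, P = 5322/11 ≈ 483.8182, q = 6632/11 ≈ 602.9091.
Δq = 602.9091 − 1138 = -535.09.

-535.09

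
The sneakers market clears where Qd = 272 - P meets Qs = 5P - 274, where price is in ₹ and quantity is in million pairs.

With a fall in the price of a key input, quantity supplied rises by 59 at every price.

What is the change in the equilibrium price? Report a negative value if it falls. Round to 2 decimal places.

Before the shock: 272 - P = 5P - 274 ⇒ 546 = 6P ⇒ P = 91, Q = 181.
The new curves are Qd = 272 - P (demand) and Qs = 5P - 215 (supply).
New equilibrium: 272 - P = 5P - 215 ⇒ 487 = 6P ⇒ P = 487/6 ≈ 81.1667, Q = 1145/6 ≈ 190.8333.
ΔP = 81.1667 − 91 = -9.83.

-9.83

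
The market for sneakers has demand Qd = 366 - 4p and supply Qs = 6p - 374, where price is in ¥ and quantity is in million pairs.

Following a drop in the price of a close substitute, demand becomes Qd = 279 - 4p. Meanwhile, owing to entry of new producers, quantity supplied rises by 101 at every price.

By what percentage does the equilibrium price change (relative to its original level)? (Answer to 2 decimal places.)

-25.41

Before the shock: 366 - 4p = 6p - 374 ⇒ 740 = 10p ⇒ p = 74, Q = 70.
The shock moves the curves to Qd = 279 - 4p and Qs = 6p - 273.
New equilibrium: 279 - 4p = 6p - 273 ⇒ 552 = 10p ⇒ p = 55.2, Q = 58.2.
%Δp = (55.2 − 74) / 74 × 100 = -25.41%.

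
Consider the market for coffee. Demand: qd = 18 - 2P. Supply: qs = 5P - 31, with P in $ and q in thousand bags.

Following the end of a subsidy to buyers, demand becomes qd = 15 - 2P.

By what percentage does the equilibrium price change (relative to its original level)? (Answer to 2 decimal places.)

Original equilibrium: 18 - 2P = 5P - 31 gives 49 = 7P, so P = 7 and q = 4.
With the change applied: demand qd = 15 - 2P, supply qs = 5P - 31.
New equilibrium: 15 - 2P = 5P - 31 ⇒ 46 = 7P ⇒ P = 46/7 ≈ 6.5714, q = 13/7 ≈ 1.8571.
%ΔP = (6.5714 − 7) / 7 × 100 = -6.12%.

-6.12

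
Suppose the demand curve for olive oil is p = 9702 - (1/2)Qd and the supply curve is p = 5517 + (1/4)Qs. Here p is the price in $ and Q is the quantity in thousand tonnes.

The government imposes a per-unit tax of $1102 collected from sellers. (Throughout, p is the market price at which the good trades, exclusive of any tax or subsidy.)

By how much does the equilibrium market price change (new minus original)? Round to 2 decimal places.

+734.67

Solve the original market: 19404 - 2p = 4p - 22068, hence p = 6912 and Q = 5580.
Since sellers keep the price net of the tax, the effective supply curve becomes Qs = 4p - 26476.
Equate the new curves: 19404 - 2p = 4p - 26476, giving 45880 = 6p, p = 22940/3 ≈ 7646.6667, Q = 12332/3 ≈ 4110.6667.
Δp = 7646.6667 − 6912 = +734.67.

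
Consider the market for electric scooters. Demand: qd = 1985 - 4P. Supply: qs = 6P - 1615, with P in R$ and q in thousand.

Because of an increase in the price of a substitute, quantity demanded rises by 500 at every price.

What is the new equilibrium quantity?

Solve the original market: 1985 - 4P = 6P - 1615, hence P = 360 and q = 545.
With the change applied: demand qd = 2485 - 4P, supply qs = 6P - 1615.
Clearing the new market: 2485 - 4P = 6P - 1615, so P = 410 and q = 845.

845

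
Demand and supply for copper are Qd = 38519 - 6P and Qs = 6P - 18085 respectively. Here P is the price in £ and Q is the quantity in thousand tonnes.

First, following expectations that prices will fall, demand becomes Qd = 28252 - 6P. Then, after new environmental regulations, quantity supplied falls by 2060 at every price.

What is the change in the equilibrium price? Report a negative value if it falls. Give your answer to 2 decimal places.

-683.92

Before the shock: 38519 - 6P = 6P - 18085 ⇒ 56604 = 12P ⇒ P = 4717, Q = 10217.
The shock moves the curves to Qd = 28252 - 6P and Qs = 6P - 20145.
New equilibrium: 28252 - 6P = 6P - 20145 ⇒ 48397 = 12P ⇒ P = 48397/12 ≈ 4033.0833, Q = 4053.5.
ΔP = 4033.0833 − 4717 = -683.92.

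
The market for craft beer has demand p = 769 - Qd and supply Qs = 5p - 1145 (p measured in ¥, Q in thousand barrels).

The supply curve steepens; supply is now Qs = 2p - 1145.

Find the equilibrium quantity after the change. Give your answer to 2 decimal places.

Initially, 769 - p = 5p - 1145, so 1914 = 6p and p = 319, Q = 450.
The new curves are Qd = 769 - p (demand) and Qs = 2p - 1145 (supply).
Clearing the new market: 769 - p = 2p - 1145, so p = 638 and Q = 131.

131.00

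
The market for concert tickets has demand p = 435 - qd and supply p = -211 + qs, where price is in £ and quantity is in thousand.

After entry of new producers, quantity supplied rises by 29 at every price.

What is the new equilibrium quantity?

337.5

Initially, 435 - p = p + 211, so 224 = 2p and p = 112, q = 323.
The new curves are qd = 435 - p (demand) and qs = p + 240 (supply).
Equate the new curves: 435 - p = p + 240, giving 195 = 2p, p = 97.5, q = 337.5.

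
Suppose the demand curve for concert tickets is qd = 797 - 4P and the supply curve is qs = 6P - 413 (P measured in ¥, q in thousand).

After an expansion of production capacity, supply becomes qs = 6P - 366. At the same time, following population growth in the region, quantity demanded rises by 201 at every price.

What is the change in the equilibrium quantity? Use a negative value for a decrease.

+139.4

Solve the original market: 797 - 4P = 6P - 413, hence P = 121 and q = 313.
The shock moves the curves to qd = 998 - 4P and qs = 6P - 366.
Clearing the new market: 998 - 4P = 6P - 366, so P = 136.4 and q = 452.4.
Δq = 452.4 − 313 = +139.4.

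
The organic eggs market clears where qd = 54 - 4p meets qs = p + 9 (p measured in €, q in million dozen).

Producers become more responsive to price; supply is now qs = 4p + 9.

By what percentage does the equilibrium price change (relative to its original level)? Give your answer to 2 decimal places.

-37.50

Initially, 54 - 4p = p + 9, so 45 = 5p and p = 9, q = 18.
With the change applied: demand qd = 54 - 4p, supply qs = 4p + 9.
Equate the new curves: 54 - 4p = 4p + 9, giving 45 = 8p, p = 5.625, q = 31.5.
%Δp = (5.625 − 9) / 9 × 100 = -37.50%.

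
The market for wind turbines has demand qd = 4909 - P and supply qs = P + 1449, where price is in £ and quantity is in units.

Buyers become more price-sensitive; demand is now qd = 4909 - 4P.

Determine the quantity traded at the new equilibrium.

2141

Solve the original market: 4909 - P = P + 1449, hence P = 1730 and q = 3179.
After the shift, demand is qd = 4909 - 4P and supply is qs = P + 1449.
Setting them equal: 4909 - 4P = P + 1449 → 3460 = 5P, so P = 692 and q = 2141.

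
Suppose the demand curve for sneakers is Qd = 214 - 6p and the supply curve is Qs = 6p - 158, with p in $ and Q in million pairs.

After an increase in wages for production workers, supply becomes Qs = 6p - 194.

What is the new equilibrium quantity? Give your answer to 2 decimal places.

10.00

Initially, 214 - 6p = 6p - 158, so 372 = 12p and p = 31, Q = 28.
The new curves are Qd = 214 - 6p (demand) and Qs = 6p - 194 (supply).
Setting them equal: 214 - 6p = 6p - 194 → 408 = 12p, so p = 34 and Q = 10.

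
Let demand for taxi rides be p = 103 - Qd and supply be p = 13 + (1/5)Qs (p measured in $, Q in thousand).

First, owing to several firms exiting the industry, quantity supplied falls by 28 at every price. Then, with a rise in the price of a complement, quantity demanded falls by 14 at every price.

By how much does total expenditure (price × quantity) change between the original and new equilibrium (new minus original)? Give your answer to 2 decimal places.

Initially, 103 - p = 5p - 65, so 168 = 6p and p = 28, Q = 75.
The shock moves the curves to Qd = 89 - p and Qs = 5p - 93.
Clearing the new market: 89 - p = 5p - 93, so p = 91/3 ≈ 30.3333 and Q = 176/3 ≈ 58.6667.
Expenditure moves from 28×75 = 2100 to 30.3333×58.6667 = 1779.5556; change = -320.44.

-320.44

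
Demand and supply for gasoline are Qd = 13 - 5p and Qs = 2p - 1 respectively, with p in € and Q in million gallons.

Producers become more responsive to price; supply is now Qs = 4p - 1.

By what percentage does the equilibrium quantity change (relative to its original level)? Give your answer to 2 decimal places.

+74.07

Original equilibrium: 13 - 5p = 2p - 1 gives 14 = 7p, so p = 2 and Q = 3.
With the change applied: demand Qd = 13 - 5p, supply Qs = 4p - 1.
Clearing the new market: 13 - 5p = 4p - 1, so p = 14/9 ≈ 1.5556 and Q = 47/9 ≈ 5.2222.
%ΔQ = (5.2222 − 3) / 3 × 100 = +74.07%.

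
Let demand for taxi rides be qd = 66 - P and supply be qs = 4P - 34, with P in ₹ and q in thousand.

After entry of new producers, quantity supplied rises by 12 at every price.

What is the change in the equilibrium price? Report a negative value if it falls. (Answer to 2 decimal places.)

Original equilibrium: 66 - P = 4P - 34 gives 100 = 5P, so P = 20 and q = 46.
With the change applied: demand qd = 66 - P, supply qs = 4P - 22.
Equate the new curves: 66 - P = 4P - 22, giving 88 = 5P, P = 17.6, q = 48.4.
ΔP = 17.6 − 20 = -2.40.

-2.40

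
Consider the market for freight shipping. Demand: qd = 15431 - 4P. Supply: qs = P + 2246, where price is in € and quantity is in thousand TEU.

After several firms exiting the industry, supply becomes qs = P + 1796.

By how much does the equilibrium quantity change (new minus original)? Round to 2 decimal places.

Solve the original market: 15431 - 4P = P + 2246, hence P = 2637 and q = 4883.
After the shift, demand is qd = 15431 - 4P and supply is qs = P + 1796.
New equilibrium: 15431 - 4P = P + 1796 ⇒ 13635 = 5P ⇒ P = 2727, q = 4523.
Δq = 4523 − 4883 = -360.00.

-360.00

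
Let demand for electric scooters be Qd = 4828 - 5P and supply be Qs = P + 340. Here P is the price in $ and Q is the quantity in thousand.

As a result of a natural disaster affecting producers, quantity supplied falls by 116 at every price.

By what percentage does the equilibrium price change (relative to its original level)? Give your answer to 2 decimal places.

+2.58

Initially, 4828 - 5P = P + 340, so 4488 = 6P and P = 748, Q = 1088.
After the shift, demand is Qd = 4828 - 5P and supply is Qs = P + 224.
Setting them equal: 4828 - 5P = P + 224 → 4604 = 6P, so P = 2302/3 ≈ 767.3333 and Q = 2974/3 ≈ 991.3333.
%ΔP = (767.3333 − 748) / 748 × 100 = +2.58%.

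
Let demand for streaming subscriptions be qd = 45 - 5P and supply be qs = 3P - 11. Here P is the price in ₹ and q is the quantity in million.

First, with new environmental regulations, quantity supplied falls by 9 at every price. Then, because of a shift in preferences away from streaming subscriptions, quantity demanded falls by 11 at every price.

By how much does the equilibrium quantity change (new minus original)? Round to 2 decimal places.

-9.75

Solve the original market: 45 - 5P = 3P - 11, hence P = 7 and q = 10.
After the shift, demand is qd = 34 - 5P and supply is qs = 3P - 20.
Setting them equal: 34 - 5P = 3P - 20 → 54 = 8P, so P = 6.75 and q = 0.25.
Δq = 0.25 − 10 = -9.75.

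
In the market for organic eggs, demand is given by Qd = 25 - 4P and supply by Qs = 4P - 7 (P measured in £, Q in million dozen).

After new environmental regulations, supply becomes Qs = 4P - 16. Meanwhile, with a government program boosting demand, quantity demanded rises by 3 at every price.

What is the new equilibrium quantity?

Solve the original market: 25 - 4P = 4P - 7, hence P = 4 and Q = 9.
With the change applied: demand Qd = 28 - 4P, supply Qs = 4P - 16.
New equilibrium: 28 - 4P = 4P - 16 ⇒ 44 = 8P ⇒ P = 5.5, Q = 6.

6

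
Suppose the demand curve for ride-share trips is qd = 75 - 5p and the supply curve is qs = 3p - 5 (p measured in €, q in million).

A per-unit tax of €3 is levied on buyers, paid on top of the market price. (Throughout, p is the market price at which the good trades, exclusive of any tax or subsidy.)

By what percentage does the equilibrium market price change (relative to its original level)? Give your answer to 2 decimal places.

-18.75

Initially, 75 - 5p = 3p - 5, so 80 = 8p and p = 10, q = 25.
Since buyers pay the price plus the tax, the effective demand curve becomes qd = 60 - 5p.
Setting them equal: 60 - 5p = 3p - 5 → 65 = 8p, so p = 8.125 and q = 19.375.
%Δp = (8.125 − 10) / 10 × 100 = -18.75%.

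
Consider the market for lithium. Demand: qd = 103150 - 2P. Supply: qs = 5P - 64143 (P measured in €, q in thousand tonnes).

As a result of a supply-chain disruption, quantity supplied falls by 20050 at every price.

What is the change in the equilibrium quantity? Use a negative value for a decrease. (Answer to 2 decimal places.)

Solve the original market: 103150 - 2P = 5P - 64143, hence P = 23899 and q = 55352.
The new curves are qd = 103150 - 2P (demand) and qs = 5P - 84193 (supply).
Equate the new curves: 103150 - 2P = 5P - 84193, giving 187343 = 7P, P = 187343/7 ≈ 26763.2857, q = 347364/7 ≈ 49623.4286.
Δq = 49623.4286 − 55352 = -5728.57.

-5728.57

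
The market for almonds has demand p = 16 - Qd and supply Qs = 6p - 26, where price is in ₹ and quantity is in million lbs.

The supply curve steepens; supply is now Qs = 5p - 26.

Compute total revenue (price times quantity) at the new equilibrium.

63

Solve the original market: 16 - p = 6p - 26, hence p = 6 and Q = 10.
After the shift, demand is Qd = 16 - p and supply is Qs = 5p - 26.
Setting them equal: 16 - p = 5p - 26 → 42 = 6p, so p = 7 and Q = 9.
New expenditure = 7 × 9 = 63.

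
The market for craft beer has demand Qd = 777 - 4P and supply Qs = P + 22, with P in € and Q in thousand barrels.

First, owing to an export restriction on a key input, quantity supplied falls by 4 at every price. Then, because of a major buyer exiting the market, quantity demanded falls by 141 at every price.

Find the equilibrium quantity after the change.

141.6

Original equilibrium: 777 - 4P = P + 22 gives 755 = 5P, so P = 151 and Q = 173.
After the shift, demand is Qd = 636 - 4P and supply is Qs = P + 18.
Setting them equal: 636 - 4P = P + 18 → 618 = 5P, so P = 123.6 and Q = 141.6.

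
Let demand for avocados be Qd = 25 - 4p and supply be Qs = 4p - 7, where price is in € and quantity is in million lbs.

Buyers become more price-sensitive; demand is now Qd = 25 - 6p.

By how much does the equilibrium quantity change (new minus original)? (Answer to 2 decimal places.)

-3.20

Before the shock: 25 - 4p = 4p - 7 ⇒ 32 = 8p ⇒ p = 4, Q = 9.
With the change applied: demand Qd = 25 - 6p, supply Qs = 4p - 7.
New equilibrium: 25 - 6p = 4p - 7 ⇒ 32 = 10p ⇒ p = 3.2, Q = 5.8.
ΔQ = 5.8 − 9 = -3.20.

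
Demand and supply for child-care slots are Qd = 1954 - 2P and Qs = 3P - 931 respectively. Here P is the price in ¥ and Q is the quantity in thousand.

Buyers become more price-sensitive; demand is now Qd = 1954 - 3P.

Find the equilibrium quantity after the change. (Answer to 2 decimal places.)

511.50

Initially, 1954 - 2P = 3P - 931, so 2885 = 5P and P = 577, Q = 800.
With the change applied: demand Qd = 1954 - 3P, supply Qs = 3P - 931.
New equilibrium: 1954 - 3P = 3P - 931 ⇒ 2885 = 6P ⇒ P = 2885/6 ≈ 480.8333, Q = 511.5.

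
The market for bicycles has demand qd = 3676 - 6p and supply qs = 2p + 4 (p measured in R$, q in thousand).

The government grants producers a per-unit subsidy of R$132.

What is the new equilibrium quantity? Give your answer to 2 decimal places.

1120.00

Solve the original market: 3676 - 6p = 2p + 4, hence p = 459 and q = 922.
Since sellers receive the price plus the subsidy, the effective supply curve becomes qs = 2p + 268.
New equilibrium: 3676 - 6p = 2p + 268 ⇒ 3408 = 8p ⇒ p = 426, q = 1120.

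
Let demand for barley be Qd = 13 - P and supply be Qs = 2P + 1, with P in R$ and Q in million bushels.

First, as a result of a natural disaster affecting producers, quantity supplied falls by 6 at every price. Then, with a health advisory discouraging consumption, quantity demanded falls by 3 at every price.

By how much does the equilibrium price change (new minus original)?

Initially, 13 - P = 2P + 1, so 12 = 3P and P = 4, Q = 9.
With the change applied: demand Qd = 10 - P, supply Qs = 2P - 5.
Clearing the new market: 10 - P = 2P - 5, so P = 5 and Q = 5.
ΔP = 5 − 4 = +1.

+1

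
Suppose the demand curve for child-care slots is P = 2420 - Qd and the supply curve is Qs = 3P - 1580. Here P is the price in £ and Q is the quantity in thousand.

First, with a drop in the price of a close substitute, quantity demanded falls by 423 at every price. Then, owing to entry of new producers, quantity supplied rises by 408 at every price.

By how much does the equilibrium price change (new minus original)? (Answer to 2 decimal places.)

-207.75

Original equilibrium: 2420 - P = 3P - 1580 gives 4000 = 4P, so P = 1000 and Q = 1420.
The new curves are Qd = 1997 - P (demand) and Qs = 3P - 1172 (supply).
New equilibrium: 1997 - P = 3P - 1172 ⇒ 3169 = 4P ⇒ P = 792.25, Q = 1204.75.
ΔP = 792.25 − 1000 = -207.75.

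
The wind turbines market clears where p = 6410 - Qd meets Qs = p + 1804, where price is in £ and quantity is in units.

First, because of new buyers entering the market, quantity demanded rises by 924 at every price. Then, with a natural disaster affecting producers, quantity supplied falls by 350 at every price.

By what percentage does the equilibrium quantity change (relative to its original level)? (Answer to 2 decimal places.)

+6.99

Before the shock: 6410 - p = p + 1804 ⇒ 4606 = 2p ⇒ p = 2303, Q = 4107.
After the shift, demand is Qd = 7334 - p and supply is Qs = p + 1454.
Equate the new curves: 7334 - p = p + 1454, giving 5880 = 2p, p = 2940, Q = 4394.
%ΔQ = (4394 − 4107) / 4107 × 100 = +6.99%.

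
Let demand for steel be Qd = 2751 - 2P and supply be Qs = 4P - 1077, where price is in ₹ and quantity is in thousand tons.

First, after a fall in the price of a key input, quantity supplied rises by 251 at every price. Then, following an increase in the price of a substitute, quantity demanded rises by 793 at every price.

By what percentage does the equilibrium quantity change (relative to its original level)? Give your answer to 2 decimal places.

Initially, 2751 - 2P = 4P - 1077, so 3828 = 6P and P = 638, Q = 1475.
The new curves are Qd = 3544 - 2P (demand) and Qs = 4P - 826 (supply).
Clearing the new market: 3544 - 2P = 4P - 826, so P = 2185/3 ≈ 728.3333 and Q = 6262/3 ≈ 2087.3333.
%ΔQ = (2087.3333 − 1475) / 1475 × 100 = +41.51%.

+41.51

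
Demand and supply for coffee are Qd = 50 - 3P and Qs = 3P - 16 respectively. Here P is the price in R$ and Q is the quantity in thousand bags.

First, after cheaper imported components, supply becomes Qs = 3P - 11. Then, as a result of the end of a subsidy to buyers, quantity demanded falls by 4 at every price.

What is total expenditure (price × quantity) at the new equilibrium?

Before the shock: 50 - 3P = 3P - 16 ⇒ 66 = 6P ⇒ P = 11, Q = 17.
After the shift, demand is Qd = 46 - 3P and supply is Qs = 3P - 11.
New equilibrium: 46 - 3P = 3P - 11 ⇒ 57 = 6P ⇒ P = 9.5, Q = 17.5.
New expenditure = 9.5 × 17.5 = 166.25.

166.25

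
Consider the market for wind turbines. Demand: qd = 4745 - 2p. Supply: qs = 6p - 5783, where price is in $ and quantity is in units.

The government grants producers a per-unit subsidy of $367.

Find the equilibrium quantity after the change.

2663.5

Initially, 4745 - 2p = 6p - 5783, so 10528 = 8p and p = 1316, q = 2113.
Since sellers receive the price plus the subsidy, the effective supply curve becomes qs = 6p - 3581.
Clearing the new market: 4745 - 2p = 6p - 3581, so p = 1040.75 and q = 2663.5.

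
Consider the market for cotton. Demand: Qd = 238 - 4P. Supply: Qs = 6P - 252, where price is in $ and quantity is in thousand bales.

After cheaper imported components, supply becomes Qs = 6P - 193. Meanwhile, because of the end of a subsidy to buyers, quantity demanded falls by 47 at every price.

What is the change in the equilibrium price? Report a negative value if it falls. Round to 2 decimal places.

Solve the original market: 238 - 4P = 6P - 252, hence P = 49 and Q = 42.
The shock moves the curves to Qd = 191 - 4P and Qs = 6P - 193.
New equilibrium: 191 - 4P = 6P - 193 ⇒ 384 = 10P ⇒ P = 38.4, Q = 37.4.
ΔP = 38.4 − 49 = -10.60.

-10.60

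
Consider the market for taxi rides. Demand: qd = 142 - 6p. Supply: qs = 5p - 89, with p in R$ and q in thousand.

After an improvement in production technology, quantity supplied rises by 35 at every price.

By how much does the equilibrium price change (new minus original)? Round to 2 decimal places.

-3.18

Solve the original market: 142 - 6p = 5p - 89, hence p = 21 and q = 16.
With the change applied: demand qd = 142 - 6p, supply qs = 5p - 54.
Equate the new curves: 142 - 6p = 5p - 54, giving 196 = 11p, p = 196/11 ≈ 17.8182, q = 386/11 ≈ 35.0909.
Δp = 17.8182 − 21 = -3.18.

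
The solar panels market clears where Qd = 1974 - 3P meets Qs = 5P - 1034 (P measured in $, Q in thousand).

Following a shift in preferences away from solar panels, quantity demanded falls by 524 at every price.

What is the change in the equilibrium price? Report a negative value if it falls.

-65.5

Solve the original market: 1974 - 3P = 5P - 1034, hence P = 376 and Q = 846.
With the change applied: demand Qd = 1450 - 3P, supply Qs = 5P - 1034.
New equilibrium: 1450 - 3P = 5P - 1034 ⇒ 2484 = 8P ⇒ P = 310.5, Q = 518.5.
ΔP = 310.5 − 376 = -65.5.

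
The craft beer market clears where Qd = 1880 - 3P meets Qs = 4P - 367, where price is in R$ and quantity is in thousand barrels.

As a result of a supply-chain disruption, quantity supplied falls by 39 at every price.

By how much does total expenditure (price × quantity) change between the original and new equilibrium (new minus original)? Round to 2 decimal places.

-349.41

Original equilibrium: 1880 - 3P = 4P - 367 gives 2247 = 7P, so P = 321 and Q = 917.
The shock moves the curves to Qd = 1880 - 3P and Qs = 4P - 406.
New equilibrium: 1880 - 3P = 4P - 406 ⇒ 2286 = 7P ⇒ P = 2286/7 ≈ 326.5714, Q = 6302/7 ≈ 900.2857.
Expenditure moves from 321×917 = 294357 to 326.5714×900.2857 = 294007.5918; change = -349.41.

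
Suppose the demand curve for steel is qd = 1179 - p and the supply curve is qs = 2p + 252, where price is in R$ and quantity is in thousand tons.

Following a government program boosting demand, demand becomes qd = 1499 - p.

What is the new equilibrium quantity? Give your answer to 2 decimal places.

Before the shock: 1179 - p = 2p + 252 ⇒ 927 = 3p ⇒ p = 309, q = 870.
The shock moves the curves to qd = 1499 - p and qs = 2p + 252.
Equate the new curves: 1499 - p = 2p + 252, giving 1247 = 3p, p = 1247/3 ≈ 415.6667, q = 3250/3 ≈ 1083.3333.

1083.33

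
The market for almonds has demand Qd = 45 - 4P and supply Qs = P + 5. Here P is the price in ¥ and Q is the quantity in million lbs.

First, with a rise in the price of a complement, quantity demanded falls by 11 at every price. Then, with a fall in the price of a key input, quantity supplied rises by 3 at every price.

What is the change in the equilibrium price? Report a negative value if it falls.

-2.8

Initially, 45 - 4P = P + 5, so 40 = 5P and P = 8, Q = 13.
After the shift, demand is Qd = 34 - 4P and supply is Qs = P + 8.
Equate the new curves: 34 - 4P = P + 8, giving 26 = 5P, P = 5.2, Q = 13.2.
ΔP = 5.2 − 8 = -2.8.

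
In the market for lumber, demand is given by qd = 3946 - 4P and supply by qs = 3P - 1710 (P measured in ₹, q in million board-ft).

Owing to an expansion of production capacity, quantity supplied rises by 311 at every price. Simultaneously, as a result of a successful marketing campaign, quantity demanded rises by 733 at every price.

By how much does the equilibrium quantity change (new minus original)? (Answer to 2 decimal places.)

Before the shock: 3946 - 4P = 3P - 1710 ⇒ 5656 = 7P ⇒ P = 808, q = 714.
The new curves are qd = 4679 - 4P (demand) and qs = 3P - 1399 (supply).
Equate the new curves: 4679 - 4P = 3P - 1399, giving 6078 = 7P, P = 6078/7 ≈ 868.2857, q = 8441/7 ≈ 1205.8571.
Δq = 1205.8571 − 714 = +491.86.

+491.86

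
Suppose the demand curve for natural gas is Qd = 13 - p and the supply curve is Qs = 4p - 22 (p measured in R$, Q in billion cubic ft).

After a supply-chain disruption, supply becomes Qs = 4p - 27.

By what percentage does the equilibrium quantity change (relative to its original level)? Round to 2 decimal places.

Initially, 13 - p = 4p - 22, so 35 = 5p and p = 7, Q = 6.
With the change applied: demand Qd = 13 - p, supply Qs = 4p - 27.
New equilibrium: 13 - p = 4p - 27 ⇒ 40 = 5p ⇒ p = 8, Q = 5.
%ΔQ = (5 − 6) / 6 × 100 = -16.67%.

-16.67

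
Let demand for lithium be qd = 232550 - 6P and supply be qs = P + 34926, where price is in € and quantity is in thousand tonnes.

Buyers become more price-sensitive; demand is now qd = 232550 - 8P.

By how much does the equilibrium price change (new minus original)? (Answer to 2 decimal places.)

-6273.78

Initially, 232550 - 6P = P + 34926, so 197624 = 7P and P = 28232, q = 63158.
With the change applied: demand qd = 232550 - 8P, supply qs = P + 34926.
Equate the new curves: 232550 - 8P = P + 34926, giving 197624 = 9P, P = 197624/9 ≈ 21958.2222, q = 511958/9 ≈ 56884.2222.
ΔP = 21958.2222 − 28232 = -6273.78.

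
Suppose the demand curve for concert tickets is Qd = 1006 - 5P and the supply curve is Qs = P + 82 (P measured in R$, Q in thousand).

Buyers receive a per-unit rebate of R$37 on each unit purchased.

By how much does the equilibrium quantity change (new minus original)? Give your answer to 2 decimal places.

+30.83

Solve the original market: 1006 - 5P = P + 82, hence P = 154 and Q = 236.
Since buyers' out-of-pocket price is the market price minus the rebate, the effective demand curve becomes Qd = 1191 - 5P.
Equate the new curves: 1191 - 5P = P + 82, giving 1109 = 6P, P = 1109/6 ≈ 184.8333, Q = 1601/6 ≈ 266.8333.
ΔQ = 266.8333 − 236 = +30.83.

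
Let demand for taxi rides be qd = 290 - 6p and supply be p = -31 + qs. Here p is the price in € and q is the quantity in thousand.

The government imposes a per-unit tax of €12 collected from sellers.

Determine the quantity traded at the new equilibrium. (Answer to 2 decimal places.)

Initially, 290 - 6p = p + 31, so 259 = 7p and p = 37, q = 68.
Since sellers keep the price net of the tax, the effective supply curve becomes qs = p + 19.
Setting them equal: 290 - 6p = p + 19 → 271 = 7p, so p = 271/7 ≈ 38.7143 and q = 404/7 ≈ 57.7143.

57.71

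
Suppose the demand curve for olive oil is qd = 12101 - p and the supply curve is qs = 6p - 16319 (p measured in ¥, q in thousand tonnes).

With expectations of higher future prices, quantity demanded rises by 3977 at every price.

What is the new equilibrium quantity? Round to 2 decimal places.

Original equilibrium: 12101 - p = 6p - 16319 gives 28420 = 7p, so p = 4060 and q = 8041.
The shock moves the curves to qd = 16078 - p and qs = 6p - 16319.
Clearing the new market: 16078 - p = 6p - 16319, so p = 32397/7 ≈ 4628.1429 and q = 80149/7 ≈ 11449.8571.

11449.86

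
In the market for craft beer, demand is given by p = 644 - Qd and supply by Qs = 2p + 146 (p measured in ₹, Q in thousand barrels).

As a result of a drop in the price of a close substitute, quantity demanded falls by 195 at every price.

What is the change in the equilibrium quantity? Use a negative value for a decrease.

-130

Before the shock: 644 - p = 2p + 146 ⇒ 498 = 3p ⇒ p = 166, Q = 478.
With the change applied: demand Qd = 449 - p, supply Qs = 2p + 146.
Setting them equal: 449 - p = 2p + 146 → 303 = 3p, so p = 101 and Q = 348.
ΔQ = 348 − 478 = -130.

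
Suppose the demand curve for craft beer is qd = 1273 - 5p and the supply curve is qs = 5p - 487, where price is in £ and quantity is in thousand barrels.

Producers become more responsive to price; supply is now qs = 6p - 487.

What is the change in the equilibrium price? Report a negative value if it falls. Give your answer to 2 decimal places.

Before the shock: 1273 - 5p = 5p - 487 ⇒ 1760 = 10p ⇒ p = 176, q = 393.
With the change applied: demand qd = 1273 - 5p, supply qs = 6p - 487.
New equilibrium: 1273 - 5p = 6p - 487 ⇒ 1760 = 11p ⇒ p = 160, q = 473.
Δp = 160 − 176 = -16.00.

-16.00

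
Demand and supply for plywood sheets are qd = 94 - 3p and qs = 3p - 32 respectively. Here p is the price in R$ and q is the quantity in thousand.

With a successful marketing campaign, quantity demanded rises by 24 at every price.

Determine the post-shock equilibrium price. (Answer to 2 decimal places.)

25.00

Initially, 94 - 3p = 3p - 32, so 126 = 6p and p = 21, q = 31.
The shock moves the curves to qd = 118 - 3p and qs = 3p - 32.
Equate the new curves: 118 - 3p = 3p - 32, giving 150 = 6p, p = 25, q = 43.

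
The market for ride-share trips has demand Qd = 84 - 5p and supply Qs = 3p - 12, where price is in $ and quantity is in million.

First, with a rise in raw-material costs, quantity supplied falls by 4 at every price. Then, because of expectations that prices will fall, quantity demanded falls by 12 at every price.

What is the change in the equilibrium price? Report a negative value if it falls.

Initially, 84 - 5p = 3p - 12, so 96 = 8p and p = 12, Q = 24.
After the shift, demand is Qd = 72 - 5p and supply is Qs = 3p - 16.
Setting them equal: 72 - 5p = 3p - 16 → 88 = 8p, so p = 11 and Q = 17.
Δp = 11 − 12 = -1.

-1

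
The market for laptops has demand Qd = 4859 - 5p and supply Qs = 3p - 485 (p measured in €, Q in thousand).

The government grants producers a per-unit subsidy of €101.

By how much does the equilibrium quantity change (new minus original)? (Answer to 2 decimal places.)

+189.38

Original equilibrium: 4859 - 5p = 3p - 485 gives 5344 = 8p, so p = 668 and Q = 1519.
Since sellers receive the price plus the subsidy, the effective supply curve becomes Qs = 3p - 182.
Setting them equal: 4859 - 5p = 3p - 182 → 5041 = 8p, so p = 630.125 and Q = 1708.375.
ΔQ = 1708.375 − 1519 = +189.38.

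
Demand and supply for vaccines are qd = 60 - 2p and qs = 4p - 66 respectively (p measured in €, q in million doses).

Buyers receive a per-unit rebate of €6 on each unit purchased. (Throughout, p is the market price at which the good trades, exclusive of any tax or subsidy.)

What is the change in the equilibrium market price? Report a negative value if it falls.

+2

Solve the original market: 60 - 2p = 4p - 66, hence p = 21 and q = 18.
Since buyers' out-of-pocket price is the market price minus the rebate, the effective demand curve becomes qd = 72 - 2p.
Equate the new curves: 72 - 2p = 4p - 66, giving 138 = 6p, p = 23, q = 26.
Δp = 23 − 21 = +2.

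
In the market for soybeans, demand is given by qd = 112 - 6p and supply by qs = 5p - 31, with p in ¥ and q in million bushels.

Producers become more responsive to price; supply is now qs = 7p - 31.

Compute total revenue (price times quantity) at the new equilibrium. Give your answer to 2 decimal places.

Original equilibrium: 112 - 6p = 5p - 31 gives 143 = 11p, so p = 13 and q = 34.
With the change applied: demand qd = 112 - 6p, supply qs = 7p - 31.
Clearing the new market: 112 - 6p = 7p - 31, so p = 11 and q = 46.
New expenditure = 11 × 46 = 506.00.

506.00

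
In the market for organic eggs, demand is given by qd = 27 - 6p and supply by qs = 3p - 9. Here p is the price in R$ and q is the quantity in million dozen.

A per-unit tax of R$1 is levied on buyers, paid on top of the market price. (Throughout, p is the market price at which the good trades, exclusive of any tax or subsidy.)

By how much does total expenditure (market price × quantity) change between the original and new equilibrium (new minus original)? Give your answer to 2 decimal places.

-8.67

Original equilibrium: 27 - 6p = 3p - 9 gives 36 = 9p, so p = 4 and q = 3.
Since buyers pay the price plus the tax, the effective demand curve becomes qd = 21 - 6p.
Clearing the new market: 21 - 6p = 3p - 9, so p = 10/3 ≈ 3.3333 and q = 1.
Expenditure moves from 4×3 = 12 to 3.3333×1 = 3.3333; change = -8.67.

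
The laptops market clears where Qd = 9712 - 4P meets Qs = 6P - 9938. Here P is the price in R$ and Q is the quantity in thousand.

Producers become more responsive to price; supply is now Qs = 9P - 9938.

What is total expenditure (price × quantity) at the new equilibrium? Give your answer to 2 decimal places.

Initially, 9712 - 4P = 6P - 9938, so 19650 = 10P and P = 1965, Q = 1852.
The new curves are Qd = 9712 - 4P (demand) and Qs = 9P - 9938 (supply).
Equate the new curves: 9712 - 4P = 9P - 9938, giving 19650 = 13P, P = 19650/13 ≈ 1511.5385, Q = 47656/13 ≈ 3665.8462.
New expenditure = 1511.5385 × 3665.8462 = 5541067.46.

5541067.46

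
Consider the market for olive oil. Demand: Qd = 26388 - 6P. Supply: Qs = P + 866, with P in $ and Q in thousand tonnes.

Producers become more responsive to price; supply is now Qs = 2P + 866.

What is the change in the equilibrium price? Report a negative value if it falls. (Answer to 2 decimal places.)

-455.75

Before the shock: 26388 - 6P = P + 866 ⇒ 25522 = 7P ⇒ P = 3646, Q = 4512.
After the shift, demand is Qd = 26388 - 6P and supply is Qs = 2P + 866.
Equate the new curves: 26388 - 6P = 2P + 866, giving 25522 = 8P, P = 3190.25, Q = 7246.5.
ΔP = 3190.25 − 3646 = -455.75.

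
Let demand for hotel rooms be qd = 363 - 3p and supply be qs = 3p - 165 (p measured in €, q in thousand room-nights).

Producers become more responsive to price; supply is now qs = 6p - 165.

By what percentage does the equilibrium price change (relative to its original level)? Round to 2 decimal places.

-33.33

Solve the original market: 363 - 3p = 3p - 165, hence p = 88 and q = 99.
With the change applied: demand qd = 363 - 3p, supply qs = 6p - 165.
Clearing the new market: 363 - 3p = 6p - 165, so p = 176/3 ≈ 58.6667 and q = 187.
%Δp = (58.6667 − 88) / 88 × 100 = -33.33%.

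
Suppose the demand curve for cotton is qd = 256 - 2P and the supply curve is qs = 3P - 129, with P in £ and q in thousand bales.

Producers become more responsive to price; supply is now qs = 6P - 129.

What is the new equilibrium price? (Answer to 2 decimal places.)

48.13

Initially, 256 - 2P = 3P - 129, so 385 = 5P and P = 77, q = 102.
The shock moves the curves to qd = 256 - 2P and qs = 6P - 129.
Clearing the new market: 256 - 2P = 6P - 129, so P = 48.125 and q = 159.75.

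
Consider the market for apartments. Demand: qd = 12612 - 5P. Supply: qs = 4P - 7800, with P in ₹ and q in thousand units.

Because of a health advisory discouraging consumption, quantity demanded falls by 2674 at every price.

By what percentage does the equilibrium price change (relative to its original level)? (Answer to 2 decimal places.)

-13.10

Initially, 12612 - 5P = 4P - 7800, so 20412 = 9P and P = 2268, q = 1272.
With the change applied: demand qd = 9938 - 5P, supply qs = 4P - 7800.
New equilibrium: 9938 - 5P = 4P - 7800 ⇒ 17738 = 9P ⇒ P = 17738/9 ≈ 1970.8889, q = 752/9 ≈ 83.5556.
%ΔP = (1970.8889 − 2268) / 2268 × 100 = -13.10%.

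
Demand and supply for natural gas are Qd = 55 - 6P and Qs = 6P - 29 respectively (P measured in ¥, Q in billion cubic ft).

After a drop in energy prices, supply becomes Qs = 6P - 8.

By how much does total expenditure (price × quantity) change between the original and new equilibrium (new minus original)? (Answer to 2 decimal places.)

Solve the original market: 55 - 6P = 6P - 29, hence P = 7 and Q = 13.
The shock moves the curves to Qd = 55 - 6P and Qs = 6P - 8.
Equate the new curves: 55 - 6P = 6P - 8, giving 63 = 12P, P = 5.25, Q = 23.5.
Expenditure moves from 7×13 = 91 to 5.25×23.5 = 123.375; change = +32.38.

+32.38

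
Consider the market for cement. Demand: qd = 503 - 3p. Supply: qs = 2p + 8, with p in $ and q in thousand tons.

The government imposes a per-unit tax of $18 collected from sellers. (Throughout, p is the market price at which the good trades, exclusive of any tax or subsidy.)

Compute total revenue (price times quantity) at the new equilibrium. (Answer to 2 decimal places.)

Initially, 503 - 3p = 2p + 8, so 495 = 5p and p = 99, q = 206.
Since sellers keep the price net of the tax, the effective supply curve becomes qs = 2p - 28.
Equate the new curves: 503 - 3p = 2p - 28, giving 531 = 5p, p = 106.2, q = 184.4.
New expenditure = 106.2 × 184.4 = 19583.28.

19583.28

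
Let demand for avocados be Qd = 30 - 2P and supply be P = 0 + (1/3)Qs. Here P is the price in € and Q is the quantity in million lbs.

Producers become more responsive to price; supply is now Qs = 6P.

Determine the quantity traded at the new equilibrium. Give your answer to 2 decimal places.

Solve the original market: 30 - 2P = 3P, hence P = 6 and Q = 18.
The shock moves the curves to Qd = 30 - 2P and Qs = 6P.
Setting them equal: 30 - 2P = 6P → 30 = 8P, so P = 3.75 and Q = 22.5.

22.50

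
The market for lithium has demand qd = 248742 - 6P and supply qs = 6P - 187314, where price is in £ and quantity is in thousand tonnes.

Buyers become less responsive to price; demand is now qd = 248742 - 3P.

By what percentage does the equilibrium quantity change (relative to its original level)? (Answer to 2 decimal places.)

Original equilibrium: 248742 - 6P = 6P - 187314 gives 436056 = 12P, so P = 36338 and q = 30714.
The new curves are qd = 248742 - 3P (demand) and qs = 6P - 187314 (supply).
Setting them equal: 248742 - 3P = 6P - 187314 → 436056 = 9P, so P = 145352/3 ≈ 48450.6667 and q = 103390.
%Δq = (103390 − 30714) / 30714 × 100 = +236.62%.

+236.62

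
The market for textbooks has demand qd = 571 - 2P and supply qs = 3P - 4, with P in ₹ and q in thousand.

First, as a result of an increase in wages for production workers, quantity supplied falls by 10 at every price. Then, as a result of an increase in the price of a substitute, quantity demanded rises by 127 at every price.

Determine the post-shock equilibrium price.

Before the shock: 571 - 2P = 3P - 4 ⇒ 575 = 5P ⇒ P = 115, q = 341.
After the shift, demand is qd = 698 - 2P and supply is qs = 3P - 14.
Equate the new curves: 698 - 2P = 3P - 14, giving 712 = 5P, P = 142.4, q = 413.2.

142.4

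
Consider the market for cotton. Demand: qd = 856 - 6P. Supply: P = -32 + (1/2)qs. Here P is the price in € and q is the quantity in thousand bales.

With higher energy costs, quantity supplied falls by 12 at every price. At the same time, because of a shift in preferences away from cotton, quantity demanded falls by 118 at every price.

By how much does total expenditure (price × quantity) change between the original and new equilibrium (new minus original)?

-6772.875

Before the shock: 856 - 6P = 2P + 64 ⇒ 792 = 8P ⇒ P = 99, q = 262.
The shock moves the curves to qd = 738 - 6P and qs = 2P + 52.
Clearing the new market: 738 - 6P = 2P + 52, so P = 85.75 and q = 223.5.
Expenditure moves from 99×262 = 25938 to 85.75×223.5 = 19165.125; change = -6772.875.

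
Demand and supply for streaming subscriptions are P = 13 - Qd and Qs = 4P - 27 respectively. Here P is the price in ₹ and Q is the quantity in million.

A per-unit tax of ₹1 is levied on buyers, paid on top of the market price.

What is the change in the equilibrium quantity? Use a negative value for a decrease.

Initially, 13 - P = 4P - 27, so 40 = 5P and P = 8, Q = 5.
Since buyers pay the price plus the tax, the effective demand curve becomes Qd = 12 - P.
New equilibrium: 12 - P = 4P - 27 ⇒ 39 = 5P ⇒ P = 7.8, Q = 4.2.
ΔQ = 4.2 − 5 = -0.8.

-0.8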